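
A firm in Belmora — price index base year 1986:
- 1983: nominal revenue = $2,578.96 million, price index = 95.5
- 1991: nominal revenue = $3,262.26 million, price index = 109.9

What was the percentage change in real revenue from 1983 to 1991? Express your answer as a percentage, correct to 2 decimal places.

Deflate each year: 1983 → 2578.96/0.955 = 2700.48; 1991 → 3262.26/1.099 = 2968.39.
So real revenue changed by 2968.39/2700.48 − 1 = 0.0992, i.e. 9.92%.

9.92%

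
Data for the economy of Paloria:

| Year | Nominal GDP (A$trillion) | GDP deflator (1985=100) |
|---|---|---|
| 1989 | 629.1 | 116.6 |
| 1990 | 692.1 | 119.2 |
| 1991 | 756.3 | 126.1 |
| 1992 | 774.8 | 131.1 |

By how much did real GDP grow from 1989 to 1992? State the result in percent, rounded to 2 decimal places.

9.54%

Real GDP 1989 = 629.1/1.166 = 539.54.
Real GDP 1992 = 774.8/1.311 = 591.00.
Change = 591.00/539.54 − 1 = 0.0954.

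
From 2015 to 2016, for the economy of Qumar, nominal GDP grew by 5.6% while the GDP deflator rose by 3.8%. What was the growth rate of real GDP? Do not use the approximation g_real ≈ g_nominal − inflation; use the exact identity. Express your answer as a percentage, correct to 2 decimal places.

(1 + g_nom) = (1 + g_real)(1 + π), so g_real = 1.0560 / 1.0380 − 1 = 0.01734.

1.73%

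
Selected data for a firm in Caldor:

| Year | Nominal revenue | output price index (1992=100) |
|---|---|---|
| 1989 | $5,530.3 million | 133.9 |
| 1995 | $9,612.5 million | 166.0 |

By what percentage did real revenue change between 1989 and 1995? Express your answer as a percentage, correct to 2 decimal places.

40.20%

Real revenue 1989 = 5530.3 / 1.339 = 4130.17.
Real revenue 1995 = 9612.5 / 1.660 = 5790.66.
Real growth = 5790.66 / 4130.17 − 1 = 0.4020.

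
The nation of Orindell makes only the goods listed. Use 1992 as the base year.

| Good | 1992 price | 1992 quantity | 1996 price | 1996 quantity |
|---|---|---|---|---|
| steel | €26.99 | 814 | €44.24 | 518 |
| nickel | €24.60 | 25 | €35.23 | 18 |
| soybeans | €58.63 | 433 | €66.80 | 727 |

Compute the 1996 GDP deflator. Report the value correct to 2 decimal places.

126.41

Nominal GDP 1996 = 44.24·518 + 35.23·18 + 66.80·727 = 72114.06.
Real GDP 1996 (at 1992 prices) = 26.99·518 + 24.60·18 + 58.63·727 = 57047.63.
Deflator = Nominal/Real × 100 = 72114.06/57047.63 × 100 = 126.410.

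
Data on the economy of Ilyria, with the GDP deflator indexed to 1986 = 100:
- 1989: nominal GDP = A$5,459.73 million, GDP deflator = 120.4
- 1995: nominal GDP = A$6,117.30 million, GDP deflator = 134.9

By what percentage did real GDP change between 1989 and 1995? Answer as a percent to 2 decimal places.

Real GDP 1989 = 5459.73 / 1.204 = 4534.66.
Real GDP 1995 = 6117.30 / 1.349 = 4534.69.
Real growth = 4534.69 / 4534.66 − 1 = 0.0000.

0.00%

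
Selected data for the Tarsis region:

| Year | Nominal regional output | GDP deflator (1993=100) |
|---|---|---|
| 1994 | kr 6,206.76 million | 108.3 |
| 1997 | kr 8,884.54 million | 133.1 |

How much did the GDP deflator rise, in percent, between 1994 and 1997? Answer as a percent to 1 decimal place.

Price-level change = 133.1 / 108.3 − 1 = 0.2290.

22.9%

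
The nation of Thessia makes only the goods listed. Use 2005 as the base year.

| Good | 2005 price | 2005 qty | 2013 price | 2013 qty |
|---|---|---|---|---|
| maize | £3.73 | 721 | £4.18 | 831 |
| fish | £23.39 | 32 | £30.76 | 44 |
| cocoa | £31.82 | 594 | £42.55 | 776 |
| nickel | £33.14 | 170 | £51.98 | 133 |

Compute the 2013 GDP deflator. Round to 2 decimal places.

Nominal GDP 2013 = 4.18·831 + 30.76·44 + 42.55·776 + 51.98·133 = 44759.16.
Real GDP 2013 (at 2005 prices) = 3.73·831 + 23.39·44 + 31.82·776 + 33.14·133 = 33228.73.
Deflator = Nominal/Real × 100 = 44759.16/33228.73 × 100 = 134.700.

134.70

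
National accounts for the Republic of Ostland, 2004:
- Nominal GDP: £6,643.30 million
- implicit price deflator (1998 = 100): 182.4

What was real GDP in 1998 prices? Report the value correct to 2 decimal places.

£3,642.16 million

Real GDP = Nominal / (implicit price deflator/100) = 6643.30 / 1.824 = 3642.16.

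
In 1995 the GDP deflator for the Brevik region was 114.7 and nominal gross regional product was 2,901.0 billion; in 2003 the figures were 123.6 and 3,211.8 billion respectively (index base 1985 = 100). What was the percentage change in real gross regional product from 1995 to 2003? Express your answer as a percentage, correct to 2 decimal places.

Real gross regional product 1995 = 2901.0 / 1.147 = 2529.21.
Real gross regional product 2003 = 3211.8 / 1.236 = 2598.54.
Real growth = 2598.54 / 2529.21 − 1 = 0.0274.

2.74%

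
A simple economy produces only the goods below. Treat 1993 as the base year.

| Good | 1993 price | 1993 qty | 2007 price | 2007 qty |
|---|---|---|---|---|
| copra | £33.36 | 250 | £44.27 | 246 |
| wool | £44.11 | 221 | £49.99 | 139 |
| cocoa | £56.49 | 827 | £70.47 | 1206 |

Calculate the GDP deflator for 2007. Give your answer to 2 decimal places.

124.69

Nominal GDP 2007 = 44.27·246 + 49.99·139 + 70.47·1206 = 102825.85.
Real GDP 2007 (at 1993 prices) = 33.36·246 + 44.11·139 + 56.49·1206 = 82464.79.
Deflator = Nominal/Real × 100 = 102825.85/82464.79 × 100 = 124.691.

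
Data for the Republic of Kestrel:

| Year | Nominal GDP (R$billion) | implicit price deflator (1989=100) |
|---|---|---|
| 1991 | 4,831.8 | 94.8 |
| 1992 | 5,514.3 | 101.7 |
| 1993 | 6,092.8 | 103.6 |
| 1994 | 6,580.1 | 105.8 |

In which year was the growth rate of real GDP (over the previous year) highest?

1993

1992: real = 5514.3/1.017 = 5422.12; growth vs 1991 (5096.84) = 6.38%.
1993: real = 6092.8/1.036 = 5881.08; growth vs 1992 (5422.12) = 8.46%.
1994: real = 6580.1/1.058 = 6219.38; growth vs 1993 (5881.08) = 5.75%.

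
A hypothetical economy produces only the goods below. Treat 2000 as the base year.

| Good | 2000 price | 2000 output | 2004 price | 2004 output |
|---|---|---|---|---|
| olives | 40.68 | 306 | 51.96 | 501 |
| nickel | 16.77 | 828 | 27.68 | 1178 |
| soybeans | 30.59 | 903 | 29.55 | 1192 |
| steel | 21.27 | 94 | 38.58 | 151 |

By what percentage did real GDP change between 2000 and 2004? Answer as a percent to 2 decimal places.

Real GDP 2000 = Nominal GDP 2000 = 40.68·306 + 16.77·828 + 30.59·903 + 21.27·94 = 55955.79.
Real GDP 2004 (at 2000 prices) = 40.68·501 + 16.77·1178 + 30.59·1192 + 21.27·151 = 79810.79.
Real growth = 79810.79/55955.79 − 1 = 0.4263.

42.63%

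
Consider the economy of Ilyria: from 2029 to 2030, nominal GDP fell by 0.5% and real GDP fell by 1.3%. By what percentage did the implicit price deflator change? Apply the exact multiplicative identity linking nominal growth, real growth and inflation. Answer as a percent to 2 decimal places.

(1 + g_nom) = (1 + g_real)(1 + π), so π = 0.9950 / 0.9870 − 1 = 0.00811.

0.81%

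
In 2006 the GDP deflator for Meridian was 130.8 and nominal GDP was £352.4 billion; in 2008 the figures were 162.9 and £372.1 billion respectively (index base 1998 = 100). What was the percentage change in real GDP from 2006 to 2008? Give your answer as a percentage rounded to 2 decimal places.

Real GDP 2006 = 352.4 / 1.308 = 269.42.
Real GDP 2008 = 372.1 / 1.629 = 228.42.
Real growth = 228.42 / 269.42 − 1 = -0.1522.

-15.22%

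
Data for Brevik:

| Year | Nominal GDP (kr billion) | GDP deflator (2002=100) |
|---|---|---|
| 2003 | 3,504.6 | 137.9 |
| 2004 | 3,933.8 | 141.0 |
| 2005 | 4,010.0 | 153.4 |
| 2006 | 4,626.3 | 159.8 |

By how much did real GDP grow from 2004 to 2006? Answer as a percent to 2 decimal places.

Real GDP 2004 = 3933.8/1.410 = 2789.93.
Real GDP 2006 = 4626.3/1.598 = 2895.06.
Change = 2895.06/2789.93 − 1 = 0.0377.

3.77%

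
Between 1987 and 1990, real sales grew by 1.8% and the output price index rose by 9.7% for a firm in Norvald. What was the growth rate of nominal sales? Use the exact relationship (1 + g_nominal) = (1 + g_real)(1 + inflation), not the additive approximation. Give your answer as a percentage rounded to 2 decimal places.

11.67%

(1 + g_nom) = (1 + g_real)(1 + π) = 1.0180 × 1.0970 = 1.11675.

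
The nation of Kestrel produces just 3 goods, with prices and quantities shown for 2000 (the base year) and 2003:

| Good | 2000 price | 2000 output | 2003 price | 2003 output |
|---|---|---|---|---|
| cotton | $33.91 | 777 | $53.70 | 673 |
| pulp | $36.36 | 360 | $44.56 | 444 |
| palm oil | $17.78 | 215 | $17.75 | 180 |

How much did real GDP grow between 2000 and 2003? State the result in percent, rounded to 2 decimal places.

-2.53%

Real GDP 2000 = Nominal GDP 2000 = 33.91·777 + 36.36·360 + 17.78·215 = 43260.37.
Real GDP 2003 (at 2000 prices) = 33.91·673 + 36.36·444 + 17.78·180 = 42165.67.
Real growth = 42165.67/43260.37 − 1 = -0.0253.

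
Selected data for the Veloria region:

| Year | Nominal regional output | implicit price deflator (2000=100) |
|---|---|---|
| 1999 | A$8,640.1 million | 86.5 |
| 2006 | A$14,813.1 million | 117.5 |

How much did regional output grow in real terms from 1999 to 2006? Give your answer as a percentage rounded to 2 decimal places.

26.21%

Real regional output 1999 = 8640.1 / 0.865 = 9988.55.
Real regional output 2006 = 14813.1 / 1.175 = 12606.89.
Real growth = 12606.89 / 9988.55 − 1 = 0.2621.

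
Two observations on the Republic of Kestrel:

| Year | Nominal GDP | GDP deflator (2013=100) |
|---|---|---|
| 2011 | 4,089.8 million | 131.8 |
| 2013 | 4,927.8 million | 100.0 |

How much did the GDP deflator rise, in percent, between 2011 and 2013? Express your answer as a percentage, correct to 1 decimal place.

Price-level change = 100.0 / 131.8 − 1 = -0.2413.

-24.1%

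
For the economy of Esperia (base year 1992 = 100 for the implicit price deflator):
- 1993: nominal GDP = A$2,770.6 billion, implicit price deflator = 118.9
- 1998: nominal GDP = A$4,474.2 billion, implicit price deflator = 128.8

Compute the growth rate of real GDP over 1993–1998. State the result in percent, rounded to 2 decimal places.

Deflate each year: 1993 → 2770.6/1.189 = 2330.19; 1998 → 4474.2/1.288 = 3473.76.
So real GDP changed by 3473.76/2330.19 − 1 = 0.4908, i.e. 49.08%.

49.08%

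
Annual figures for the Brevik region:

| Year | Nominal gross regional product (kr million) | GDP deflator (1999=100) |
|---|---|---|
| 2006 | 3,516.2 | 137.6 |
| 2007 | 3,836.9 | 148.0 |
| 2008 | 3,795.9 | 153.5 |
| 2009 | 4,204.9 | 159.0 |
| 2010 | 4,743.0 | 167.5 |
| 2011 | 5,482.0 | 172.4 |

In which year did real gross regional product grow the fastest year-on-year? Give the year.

2011

2007: real = 3836.9/1.480 = 2592.50; growth vs 2006 (2555.38) = 1.45%.
2008: real = 3795.9/1.535 = 2472.90; growth vs 2007 (2592.50) = -4.61%.
2009: real = 4204.9/1.590 = 2644.59; growth vs 2008 (2472.90) = 6.94%.
2010: real = 4743.0/1.675 = 2831.64; growth vs 2009 (2644.59) = 7.07%.
2011: real = 5482.0/1.724 = 3179.81; growth vs 2010 (2831.64) = 12.30%.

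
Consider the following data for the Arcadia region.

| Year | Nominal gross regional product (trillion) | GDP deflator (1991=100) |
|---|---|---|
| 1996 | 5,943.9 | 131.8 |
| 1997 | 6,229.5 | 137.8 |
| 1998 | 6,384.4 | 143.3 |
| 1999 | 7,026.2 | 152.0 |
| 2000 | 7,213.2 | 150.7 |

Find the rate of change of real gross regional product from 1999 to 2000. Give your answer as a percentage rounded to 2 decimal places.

3.55%

Real gross regional product 1999 = 7026.2/1.520 = 4622.50.
Real gross regional product 2000 = 7213.2/1.507 = 4786.46.
Change = 4786.46/4622.50 − 1 = 0.0355.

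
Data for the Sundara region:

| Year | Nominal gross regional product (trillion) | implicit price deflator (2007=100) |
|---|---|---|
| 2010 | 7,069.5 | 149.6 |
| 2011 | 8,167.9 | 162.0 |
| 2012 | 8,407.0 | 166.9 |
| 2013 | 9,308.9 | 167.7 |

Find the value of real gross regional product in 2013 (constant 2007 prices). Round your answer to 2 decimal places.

Real gross regional product 2013 = 9308.9 / 1.677 = 5550.92.

5,550.92 trillion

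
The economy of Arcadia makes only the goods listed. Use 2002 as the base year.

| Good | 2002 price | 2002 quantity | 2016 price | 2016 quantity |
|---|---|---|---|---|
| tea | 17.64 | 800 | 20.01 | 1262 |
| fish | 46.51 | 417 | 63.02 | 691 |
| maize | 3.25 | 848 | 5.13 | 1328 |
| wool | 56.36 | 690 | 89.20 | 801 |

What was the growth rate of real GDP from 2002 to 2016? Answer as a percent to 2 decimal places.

Real GDP 2002 = Nominal GDP 2002 = 17.64·800 + 46.51·417 + 3.25·848 + 56.36·690 = 75151.07.
Real GDP 2016 (at 2002 prices) = 17.64·1262 + 46.51·691 + 3.25·1328 + 56.36·801 = 103860.45.
Real growth = 103860.45/75151.07 − 1 = 0.3820.

38.20%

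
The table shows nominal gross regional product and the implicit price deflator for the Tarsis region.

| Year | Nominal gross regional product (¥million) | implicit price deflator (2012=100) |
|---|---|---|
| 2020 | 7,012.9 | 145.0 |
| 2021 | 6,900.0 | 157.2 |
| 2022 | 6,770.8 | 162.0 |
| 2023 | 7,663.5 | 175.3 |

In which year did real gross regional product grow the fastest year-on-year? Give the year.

2023

2021: real = 6900.0/1.572 = 4389.31; growth vs 2020 (4836.48) = -9.25%.
2022: real = 6770.8/1.620 = 4179.51; growth vs 2021 (4389.31) = -4.78%.
2023: real = 7663.5/1.753 = 4371.65; growth vs 2022 (4179.51) = 4.60%.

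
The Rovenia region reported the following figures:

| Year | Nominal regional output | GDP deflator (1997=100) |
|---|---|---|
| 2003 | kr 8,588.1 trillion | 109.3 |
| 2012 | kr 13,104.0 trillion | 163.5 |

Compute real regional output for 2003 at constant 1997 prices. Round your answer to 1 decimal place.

Real regional output = Nominal / (GDP deflator/100) = 8588.1 / 1.093 = 7857.37.

kr 7,857.4 trillion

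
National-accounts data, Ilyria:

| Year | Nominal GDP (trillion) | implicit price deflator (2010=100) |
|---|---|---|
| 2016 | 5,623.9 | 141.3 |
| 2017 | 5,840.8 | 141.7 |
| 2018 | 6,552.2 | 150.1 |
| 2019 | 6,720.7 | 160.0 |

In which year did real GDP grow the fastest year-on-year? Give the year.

2017: real = 5840.8/1.417 = 4121.95; growth vs 2016 (3980.11) = 3.56%.
2018: real = 6552.2/1.501 = 4365.22; growth vs 2017 (4121.95) = 5.90%.
2019: real = 6720.7/1.600 = 4200.44; growth vs 2018 (4365.22) = -3.77%.

2018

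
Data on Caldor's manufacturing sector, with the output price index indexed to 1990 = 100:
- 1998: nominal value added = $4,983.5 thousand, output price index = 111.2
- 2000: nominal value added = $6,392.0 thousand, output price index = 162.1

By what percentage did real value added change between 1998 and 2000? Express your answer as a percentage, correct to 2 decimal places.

-12.01%

Real value added 1998 = 4983.5 / 1.112 = 4481.56.
Real value added 2000 = 6392.0 / 1.621 = 3943.24.
Real growth = 3943.24 / 4481.56 − 1 = -0.1201.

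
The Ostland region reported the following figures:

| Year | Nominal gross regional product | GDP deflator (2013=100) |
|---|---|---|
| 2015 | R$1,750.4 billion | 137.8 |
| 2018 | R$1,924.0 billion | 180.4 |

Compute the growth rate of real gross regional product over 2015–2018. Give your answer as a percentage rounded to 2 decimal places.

Real gross regional product 2015 = 1750.4 / 1.378 = 1270.25.
Real gross regional product 2018 = 1924.0 / 1.804 = 1066.52.
Real growth = 1066.52 / 1270.25 − 1 = -0.1604.

-16.04%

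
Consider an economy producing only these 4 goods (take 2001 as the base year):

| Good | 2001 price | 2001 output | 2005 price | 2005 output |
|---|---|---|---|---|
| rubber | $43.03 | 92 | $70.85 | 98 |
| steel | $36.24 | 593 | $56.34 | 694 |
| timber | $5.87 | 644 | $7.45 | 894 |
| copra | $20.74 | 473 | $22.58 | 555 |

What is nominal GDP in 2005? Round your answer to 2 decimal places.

Nominal GDP 2005 = Σ (p_2005 × q_2005) = 70.85·98 + 56.34·694 + 7.45·894 + 22.58·555 = 65235.46.

$65235.46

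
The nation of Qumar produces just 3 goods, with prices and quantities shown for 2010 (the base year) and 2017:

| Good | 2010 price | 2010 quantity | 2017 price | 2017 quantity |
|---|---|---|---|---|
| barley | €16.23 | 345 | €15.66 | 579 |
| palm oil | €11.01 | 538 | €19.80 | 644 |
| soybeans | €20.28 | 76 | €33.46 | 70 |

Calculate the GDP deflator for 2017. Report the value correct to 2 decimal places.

Nominal GDP 2017 = 15.66·579 + 19.80·644 + 33.46·70 = 24160.54.
Real GDP 2017 (at 2010 prices) = 16.23·579 + 11.01·644 + 20.28·70 = 17907.21.
Deflator = Nominal/Real × 100 = 24160.54/17907.21 × 100 = 134.921.

134.92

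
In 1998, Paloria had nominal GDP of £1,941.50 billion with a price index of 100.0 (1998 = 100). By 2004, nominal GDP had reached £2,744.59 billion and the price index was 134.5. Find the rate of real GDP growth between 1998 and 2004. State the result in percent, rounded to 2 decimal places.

Real GDP 1998 = 1941.50 / 1.000 = 1941.50.
Real GDP 2004 = 2744.59 / 1.345 = 2040.59.
Real growth = 2040.59 / 1941.50 − 1 = 0.0510.

5.10%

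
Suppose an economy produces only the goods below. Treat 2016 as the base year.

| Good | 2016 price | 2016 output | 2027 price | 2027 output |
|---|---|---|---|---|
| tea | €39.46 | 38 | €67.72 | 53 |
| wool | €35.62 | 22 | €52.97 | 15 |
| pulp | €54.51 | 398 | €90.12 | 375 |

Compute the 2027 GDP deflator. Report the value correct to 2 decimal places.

Nominal GDP 2027 = 67.72·53 + 52.97·15 + 90.12·375 = 38178.71.
Real GDP 2027 (at 2016 prices) = 39.46·53 + 35.62·15 + 54.51·375 = 23066.93.
Deflator = Nominal/Real × 100 = 38178.71/23066.93 × 100 = 165.513.

165.51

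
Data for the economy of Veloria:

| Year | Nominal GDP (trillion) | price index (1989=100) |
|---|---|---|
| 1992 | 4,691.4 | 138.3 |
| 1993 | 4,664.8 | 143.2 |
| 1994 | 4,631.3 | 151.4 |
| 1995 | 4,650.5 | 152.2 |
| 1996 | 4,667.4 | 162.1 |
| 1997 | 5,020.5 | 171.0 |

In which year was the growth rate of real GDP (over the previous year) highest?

1993: real = 4664.8/1.432 = 3257.54; growth vs 1992 (3392.19) = -3.97%.
1994: real = 4631.3/1.514 = 3058.98; growth vs 1993 (3257.54) = -6.10%.
1995: real = 4650.5/1.522 = 3055.52; growth vs 1994 (3058.98) = -0.11%.
1996: real = 4667.4/1.621 = 2879.33; growth vs 1995 (3055.52) = -5.77%.
1997: real = 5020.5/1.710 = 2935.96; growth vs 1996 (2879.33) = 1.97%.

1997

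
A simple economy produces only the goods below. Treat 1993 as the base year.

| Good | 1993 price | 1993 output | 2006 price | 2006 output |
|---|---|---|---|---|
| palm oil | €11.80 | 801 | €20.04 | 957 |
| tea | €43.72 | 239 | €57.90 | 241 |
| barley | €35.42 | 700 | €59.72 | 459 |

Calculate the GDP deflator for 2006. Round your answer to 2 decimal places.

Nominal GDP 2006 = 20.04·957 + 57.90·241 + 59.72·459 = 60543.66.
Real GDP 2006 (at 1993 prices) = 11.80·957 + 43.72·241 + 35.42·459 = 38086.90.
Deflator = Nominal/Real × 100 = 60543.66/38086.90 × 100 = 158.962.

158.96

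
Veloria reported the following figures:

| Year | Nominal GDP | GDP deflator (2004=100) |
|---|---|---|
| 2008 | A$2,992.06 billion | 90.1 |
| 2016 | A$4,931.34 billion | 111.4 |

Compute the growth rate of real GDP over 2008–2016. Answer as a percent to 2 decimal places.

33.30%

Real GDP 2008 = 2992.06 / 0.901 = 3320.82.
Real GDP 2016 = 4931.34 / 1.114 = 4426.70.
Real growth = 4426.70 / 3320.82 − 1 = 0.3330.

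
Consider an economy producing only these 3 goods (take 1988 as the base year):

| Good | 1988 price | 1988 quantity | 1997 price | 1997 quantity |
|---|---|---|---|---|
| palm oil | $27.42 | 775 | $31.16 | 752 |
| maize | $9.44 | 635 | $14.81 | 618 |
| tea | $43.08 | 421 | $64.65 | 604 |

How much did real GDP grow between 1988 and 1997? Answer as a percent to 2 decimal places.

15.63%

Real GDP 1988 = Nominal GDP 1988 = 27.42·775 + 9.44·635 + 43.08·421 = 45381.58.
Real GDP 1997 (at 1988 prices) = 27.42·752 + 9.44·618 + 43.08·604 = 52474.08.
Real growth = 52474.08/45381.58 − 1 = 0.1563.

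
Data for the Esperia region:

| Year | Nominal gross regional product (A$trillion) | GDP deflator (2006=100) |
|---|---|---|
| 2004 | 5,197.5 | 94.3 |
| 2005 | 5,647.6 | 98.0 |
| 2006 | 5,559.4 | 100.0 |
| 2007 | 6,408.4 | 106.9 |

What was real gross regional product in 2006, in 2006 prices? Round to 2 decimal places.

Real gross regional product 2006 = 5559.4 / 1.000 = 5559.40.

A$5,559.40 trillion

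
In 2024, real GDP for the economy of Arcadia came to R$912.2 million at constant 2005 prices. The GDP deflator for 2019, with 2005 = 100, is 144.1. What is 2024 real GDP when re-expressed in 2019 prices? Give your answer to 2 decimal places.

Real GDP in 2019 prices = Real GDP in 2005 prices × (P_2019/P_2005) = 912.2 × 1.441 = 1314.48.

R$1,314.48 million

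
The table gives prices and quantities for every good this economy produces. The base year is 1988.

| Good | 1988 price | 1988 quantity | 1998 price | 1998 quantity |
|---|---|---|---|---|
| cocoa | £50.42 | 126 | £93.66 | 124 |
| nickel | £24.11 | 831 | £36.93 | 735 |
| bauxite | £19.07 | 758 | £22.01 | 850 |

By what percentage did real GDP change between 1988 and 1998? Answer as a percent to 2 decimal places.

-1.62%

Real GDP 1988 = Nominal GDP 1988 = 50.42·126 + 24.11·831 + 19.07·758 = 40843.39.
Real GDP 1998 (at 1988 prices) = 50.42·124 + 24.11·735 + 19.07·850 = 40182.43.
Real growth = 40182.43/40843.39 − 1 = -0.0162.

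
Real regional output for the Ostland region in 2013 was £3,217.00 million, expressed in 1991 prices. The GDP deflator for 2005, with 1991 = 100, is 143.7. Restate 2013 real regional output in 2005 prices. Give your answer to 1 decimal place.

£4,622.8 million

Real regional output in 2005 prices = Real regional output in 1991 prices × (P_2005/P_1991) = 3217.00 × 1.437 = 4622.83.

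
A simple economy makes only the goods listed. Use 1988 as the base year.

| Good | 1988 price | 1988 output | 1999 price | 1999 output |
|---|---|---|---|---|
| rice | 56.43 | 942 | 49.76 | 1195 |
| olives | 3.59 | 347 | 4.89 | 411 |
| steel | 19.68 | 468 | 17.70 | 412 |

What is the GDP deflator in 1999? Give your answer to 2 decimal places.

89.29

Nominal GDP 1999 = 49.76·1195 + 4.89·411 + 17.70·412 = 68765.39.
Real GDP 1999 (at 1988 prices) = 56.43·1195 + 3.59·411 + 19.68·412 = 77017.50.
Deflator = Nominal/Real × 100 = 68765.39/77017.50 × 100 = 89.285.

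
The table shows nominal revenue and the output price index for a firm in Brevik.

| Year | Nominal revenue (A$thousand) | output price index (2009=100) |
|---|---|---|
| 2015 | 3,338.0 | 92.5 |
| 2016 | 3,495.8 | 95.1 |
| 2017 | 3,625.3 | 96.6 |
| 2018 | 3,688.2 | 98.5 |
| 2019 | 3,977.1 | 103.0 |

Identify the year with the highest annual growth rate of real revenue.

2016: real = 3495.8/0.951 = 3675.92; growth vs 2015 (3608.65) = 1.86%.
2017: real = 3625.3/0.966 = 3752.90; growth vs 2016 (3675.92) = 2.09%.
2018: real = 3688.2/0.985 = 3744.37; growth vs 2017 (3752.90) = -0.23%.
2019: real = 3977.1/1.030 = 3861.26; growth vs 2018 (3744.37) = 3.12%.

2019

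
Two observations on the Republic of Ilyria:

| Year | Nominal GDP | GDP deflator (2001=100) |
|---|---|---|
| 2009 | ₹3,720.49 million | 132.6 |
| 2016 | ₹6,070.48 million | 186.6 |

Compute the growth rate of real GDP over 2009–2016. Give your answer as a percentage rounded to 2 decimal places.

Real GDP 2009 = 3720.49 / 1.326 = 2805.80.
Real GDP 2016 = 6070.48 / 1.866 = 3253.20.
Real growth = 3253.20 / 2805.80 − 1 = 0.1595.

15.95%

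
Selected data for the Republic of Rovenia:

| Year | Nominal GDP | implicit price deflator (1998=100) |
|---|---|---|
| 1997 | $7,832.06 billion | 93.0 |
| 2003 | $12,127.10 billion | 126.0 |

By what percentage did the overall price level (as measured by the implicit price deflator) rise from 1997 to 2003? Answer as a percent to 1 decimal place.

35.5%

Price-level change = 126.0 / 93.0 − 1 = 0.3548.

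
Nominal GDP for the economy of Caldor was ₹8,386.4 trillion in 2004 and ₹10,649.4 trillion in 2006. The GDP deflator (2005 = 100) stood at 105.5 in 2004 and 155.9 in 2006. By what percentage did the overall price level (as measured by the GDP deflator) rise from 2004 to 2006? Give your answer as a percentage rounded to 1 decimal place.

Price-level change = 155.9 / 105.5 − 1 = 0.4777.

47.8%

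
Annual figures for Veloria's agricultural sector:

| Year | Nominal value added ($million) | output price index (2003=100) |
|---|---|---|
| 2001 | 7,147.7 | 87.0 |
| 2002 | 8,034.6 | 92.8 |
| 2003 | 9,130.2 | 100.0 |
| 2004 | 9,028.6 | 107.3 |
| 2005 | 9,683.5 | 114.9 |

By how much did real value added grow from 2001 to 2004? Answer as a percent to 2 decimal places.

2.42%

Real value added 2001 = 7147.7/0.870 = 8215.75.
Real value added 2004 = 9028.6/1.073 = 8414.35.
Change = 8414.35/8215.75 − 1 = 0.0242.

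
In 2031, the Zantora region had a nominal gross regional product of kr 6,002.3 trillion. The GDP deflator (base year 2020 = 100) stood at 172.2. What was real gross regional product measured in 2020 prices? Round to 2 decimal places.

kr 3,485.66 trillion

Real gross regional product = Nominal / (GDP deflator/100) = 6002.3 / 1.722 = 3485.66.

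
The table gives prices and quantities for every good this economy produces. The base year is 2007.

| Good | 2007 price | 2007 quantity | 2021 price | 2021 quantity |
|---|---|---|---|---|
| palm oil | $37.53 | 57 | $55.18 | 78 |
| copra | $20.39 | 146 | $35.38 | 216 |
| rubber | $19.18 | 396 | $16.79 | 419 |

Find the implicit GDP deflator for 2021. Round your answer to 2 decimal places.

Nominal GDP 2021 = 55.18·78 + 35.38·216 + 16.79·419 = 18981.13.
Real GDP 2021 (at 2007 prices) = 37.53·78 + 20.39·216 + 19.18·419 = 15368.00.
Deflator = Nominal/Real × 100 = 18981.13/15368.00 × 100 = 123.511.

123.51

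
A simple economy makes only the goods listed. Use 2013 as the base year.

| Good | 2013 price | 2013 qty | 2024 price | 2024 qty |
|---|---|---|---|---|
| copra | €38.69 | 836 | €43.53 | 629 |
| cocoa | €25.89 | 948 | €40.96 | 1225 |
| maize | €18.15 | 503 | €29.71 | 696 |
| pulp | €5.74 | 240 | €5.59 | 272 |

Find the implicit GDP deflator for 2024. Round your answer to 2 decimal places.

142.01

Nominal GDP 2024 = 43.53·629 + 40.96·1225 + 29.71·696 + 5.59·272 = 99755.01.
Real GDP 2024 (at 2013 prices) = 38.69·629 + 25.89·1225 + 18.15·696 + 5.74·272 = 70244.94.
Deflator = Nominal/Real × 100 = 99755.01/70244.94 × 100 = 142.010.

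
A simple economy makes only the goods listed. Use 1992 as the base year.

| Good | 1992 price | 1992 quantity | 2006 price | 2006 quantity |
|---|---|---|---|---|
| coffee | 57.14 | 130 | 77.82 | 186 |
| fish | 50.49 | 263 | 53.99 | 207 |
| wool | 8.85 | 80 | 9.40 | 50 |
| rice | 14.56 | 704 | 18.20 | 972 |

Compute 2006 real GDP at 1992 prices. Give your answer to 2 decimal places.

35674.29

Real GDP 2006 = Σ (p_1992 × q_2006) = 57.14·186 + 50.49·207 + 8.85·50 + 14.56·972 = 35674.29.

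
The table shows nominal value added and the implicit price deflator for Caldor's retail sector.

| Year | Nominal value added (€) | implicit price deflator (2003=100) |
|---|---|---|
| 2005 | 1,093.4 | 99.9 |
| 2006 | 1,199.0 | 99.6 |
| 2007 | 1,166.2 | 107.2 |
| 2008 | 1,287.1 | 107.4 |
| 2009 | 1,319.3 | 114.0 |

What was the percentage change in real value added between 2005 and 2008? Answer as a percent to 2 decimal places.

9.50%

Real value added 2005 = 1093.4/0.999 = 1094.49.
Real value added 2008 = 1287.1/1.074 = 1198.42.
Change = 1198.42/1094.49 − 1 = 0.0950.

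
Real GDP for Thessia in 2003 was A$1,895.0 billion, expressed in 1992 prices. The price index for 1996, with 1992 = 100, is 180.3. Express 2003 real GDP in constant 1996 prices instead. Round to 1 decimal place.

Real GDP in 1996 prices = Real GDP in 1992 prices × (P_1996/P_1992) = 1895.0 × 1.803 = 3416.69.

A$3,416.7 billion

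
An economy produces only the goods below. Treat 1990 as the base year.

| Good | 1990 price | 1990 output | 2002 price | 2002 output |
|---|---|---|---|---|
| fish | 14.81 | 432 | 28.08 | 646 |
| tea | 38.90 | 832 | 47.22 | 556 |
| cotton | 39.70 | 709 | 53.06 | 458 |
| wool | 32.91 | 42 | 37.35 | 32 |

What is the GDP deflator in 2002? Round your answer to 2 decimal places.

Nominal GDP 2002 = 28.08·646 + 47.22·556 + 53.06·458 + 37.35·32 = 69890.68.
Real GDP 2002 (at 1990 prices) = 14.81·646 + 38.90·556 + 39.70·458 + 32.91·32 = 50431.38.
Deflator = Nominal/Real × 100 = 69890.68/50431.38 × 100 = 138.586.

138.59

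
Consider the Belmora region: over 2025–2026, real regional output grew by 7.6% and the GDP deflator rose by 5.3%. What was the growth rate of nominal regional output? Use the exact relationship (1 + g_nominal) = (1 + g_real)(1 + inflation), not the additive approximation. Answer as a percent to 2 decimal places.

13.30%

(1 + g_nom) = (1 + g_real)(1 + π) = 1.0760 × 1.0530 = 1.13303.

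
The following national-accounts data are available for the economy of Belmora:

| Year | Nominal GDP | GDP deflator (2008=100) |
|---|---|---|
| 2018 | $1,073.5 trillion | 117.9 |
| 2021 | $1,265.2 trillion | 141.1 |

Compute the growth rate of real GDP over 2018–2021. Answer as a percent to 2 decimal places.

-1.52%

Real GDP 2018 = 1073.5 / 1.179 = 910.52.
Real GDP 2021 = 1265.2 / 1.411 = 896.67.
Real growth = 896.67 / 910.52 − 1 = -0.0152.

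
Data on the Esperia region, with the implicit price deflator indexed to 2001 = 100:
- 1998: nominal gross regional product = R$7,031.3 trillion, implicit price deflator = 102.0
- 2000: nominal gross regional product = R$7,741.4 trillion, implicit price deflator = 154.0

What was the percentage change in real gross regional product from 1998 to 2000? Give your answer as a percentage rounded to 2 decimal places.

-27.08%

Deflate each year: 1998 → 7031.3/1.020 = 6893.43; 2000 → 7741.4/1.540 = 5026.88.
So real gross regional product changed by 5026.88/6893.43 − 1 = -0.2708, i.e. -27.08%.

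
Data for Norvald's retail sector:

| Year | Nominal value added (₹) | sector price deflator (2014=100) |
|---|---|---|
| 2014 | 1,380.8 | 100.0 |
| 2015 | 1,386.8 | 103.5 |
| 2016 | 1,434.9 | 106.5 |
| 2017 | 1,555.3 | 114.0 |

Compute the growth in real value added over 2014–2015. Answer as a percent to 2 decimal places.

Real value added 2014 = 1380.8/1.000 = 1380.80.
Real value added 2015 = 1386.8/1.035 = 1339.90.
Change = 1339.90/1380.80 − 1 = -0.0296.

-2.96%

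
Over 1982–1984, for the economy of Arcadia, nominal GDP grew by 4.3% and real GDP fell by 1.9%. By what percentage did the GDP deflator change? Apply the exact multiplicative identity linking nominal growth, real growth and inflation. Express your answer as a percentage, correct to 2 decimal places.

6.32%

(1 + g_nom) = (1 + g_real)(1 + π), so π = 1.0430 / 0.9810 − 1 = 0.06320.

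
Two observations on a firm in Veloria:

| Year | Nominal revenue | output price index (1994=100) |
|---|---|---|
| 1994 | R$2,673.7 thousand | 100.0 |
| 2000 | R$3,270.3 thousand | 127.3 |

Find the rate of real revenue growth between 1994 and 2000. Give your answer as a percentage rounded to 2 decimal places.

Deflate each year: 1994 → 2673.7/1.000 = 2673.70; 2000 → 3270.3/1.273 = 2568.97.
So real revenue changed by 2568.97/2673.70 − 1 = -0.0392, i.e. -3.92%.

-3.92%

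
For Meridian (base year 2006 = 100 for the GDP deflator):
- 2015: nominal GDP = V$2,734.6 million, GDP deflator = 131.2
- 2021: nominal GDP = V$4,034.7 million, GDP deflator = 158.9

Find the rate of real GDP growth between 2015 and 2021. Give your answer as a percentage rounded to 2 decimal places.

Deflate each year: 2015 → 2734.6/1.312 = 2084.30; 2021 → 4034.7/1.589 = 2539.14.
So real GDP changed by 2539.14/2084.30 − 1 = 0.2182, i.e. 21.82%.

21.82%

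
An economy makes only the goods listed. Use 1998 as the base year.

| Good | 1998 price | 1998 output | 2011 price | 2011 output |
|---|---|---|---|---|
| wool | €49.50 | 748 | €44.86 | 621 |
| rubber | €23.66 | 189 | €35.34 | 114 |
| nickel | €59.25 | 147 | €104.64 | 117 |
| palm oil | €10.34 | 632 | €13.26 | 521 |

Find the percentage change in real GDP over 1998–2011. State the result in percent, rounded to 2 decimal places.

Real GDP 1998 = Nominal GDP 1998 = 49.50·748 + 23.66·189 + 59.25·147 + 10.34·632 = 56742.37.
Real GDP 2011 (at 1998 prices) = 49.50·621 + 23.66·114 + 59.25·117 + 10.34·521 = 45756.13.
Real growth = 45756.13/56742.37 − 1 = -0.1936.

-19.36%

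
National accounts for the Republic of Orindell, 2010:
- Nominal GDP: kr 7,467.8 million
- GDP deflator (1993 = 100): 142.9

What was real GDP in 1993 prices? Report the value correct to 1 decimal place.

kr 5,225.9 million

Real GDP = Nominal / (GDP deflator/100) = 7467.8 / 1.429 = 5225.89.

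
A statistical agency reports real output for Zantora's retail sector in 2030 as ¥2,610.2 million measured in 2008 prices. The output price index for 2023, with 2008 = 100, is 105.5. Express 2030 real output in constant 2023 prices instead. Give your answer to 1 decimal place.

Real output in 2023 prices = Real output in 2008 prices × (P_2023/P_2008) = 2610.2 × 1.055 = 2753.76.

¥2,753.8 million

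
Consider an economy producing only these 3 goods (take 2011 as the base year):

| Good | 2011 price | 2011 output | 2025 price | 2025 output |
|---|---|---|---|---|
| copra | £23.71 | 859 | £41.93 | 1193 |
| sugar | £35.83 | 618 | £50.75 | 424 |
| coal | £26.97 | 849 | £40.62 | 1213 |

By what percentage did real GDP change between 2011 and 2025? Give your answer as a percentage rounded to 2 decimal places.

Real GDP 2011 = Nominal GDP 2011 = 23.71·859 + 35.83·618 + 26.97·849 = 65407.36.
Real GDP 2025 (at 2011 prices) = 23.71·1193 + 35.83·424 + 26.97·1213 = 76192.56.
Real growth = 76192.56/65407.36 − 1 = 0.1649.

16.49%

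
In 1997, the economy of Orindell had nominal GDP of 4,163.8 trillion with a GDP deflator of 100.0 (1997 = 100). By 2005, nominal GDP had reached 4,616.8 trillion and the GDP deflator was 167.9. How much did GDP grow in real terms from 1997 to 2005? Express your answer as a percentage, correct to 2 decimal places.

-33.96%

Real GDP 1997 = 4163.8 / 1.000 = 4163.80.
Real GDP 2005 = 4616.8 / 1.679 = 2749.73.
Real growth = 2749.73 / 4163.80 − 1 = -0.3396.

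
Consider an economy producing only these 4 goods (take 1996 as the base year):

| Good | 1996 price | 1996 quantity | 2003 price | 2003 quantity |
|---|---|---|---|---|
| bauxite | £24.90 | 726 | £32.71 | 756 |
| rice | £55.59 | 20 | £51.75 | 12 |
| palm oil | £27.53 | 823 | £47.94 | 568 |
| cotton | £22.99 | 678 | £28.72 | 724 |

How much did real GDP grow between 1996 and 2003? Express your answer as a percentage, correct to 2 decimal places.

-9.86%

Real GDP 1996 = Nominal GDP 1996 = 24.90·726 + 55.59·20 + 27.53·823 + 22.99·678 = 57433.61.
Real GDP 2003 (at 1996 prices) = 24.90·756 + 55.59·12 + 27.53·568 + 22.99·724 = 51773.28.
Real growth = 51773.28/57433.61 − 1 = -0.0986.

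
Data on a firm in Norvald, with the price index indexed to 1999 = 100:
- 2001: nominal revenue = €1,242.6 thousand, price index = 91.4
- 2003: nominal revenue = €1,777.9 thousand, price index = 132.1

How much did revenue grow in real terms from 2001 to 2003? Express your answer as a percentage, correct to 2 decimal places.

Real revenue 2001 = 1242.6 / 0.914 = 1359.52.
Real revenue 2003 = 1777.9 / 1.321 = 1345.87.
Real growth = 1345.87 / 1359.52 − 1 = -0.0100.

-1.00%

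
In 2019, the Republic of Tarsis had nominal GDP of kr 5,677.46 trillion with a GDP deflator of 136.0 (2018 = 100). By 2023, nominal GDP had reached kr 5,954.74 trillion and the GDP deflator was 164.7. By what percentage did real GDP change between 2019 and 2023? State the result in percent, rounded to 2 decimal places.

Real GDP 2019 = 5677.46 / 1.360 = 4174.60.
Real GDP 2023 = 5954.74 / 1.647 = 3615.51.
Real growth = 3615.51 / 4174.60 − 1 = -0.1339.

-13.39%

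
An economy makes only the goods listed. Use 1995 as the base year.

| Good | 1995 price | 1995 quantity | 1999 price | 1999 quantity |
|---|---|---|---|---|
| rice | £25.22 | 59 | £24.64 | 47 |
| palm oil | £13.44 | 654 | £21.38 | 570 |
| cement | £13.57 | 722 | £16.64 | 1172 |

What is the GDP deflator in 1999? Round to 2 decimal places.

Nominal GDP 1999 = 24.64·47 + 21.38·570 + 16.64·1172 = 32846.76.
Real GDP 1999 (at 1995 prices) = 25.22·47 + 13.44·570 + 13.57·1172 = 24750.18.
Deflator = Nominal/Real × 100 = 32846.76/24750.18 × 100 = 132.713.

132.71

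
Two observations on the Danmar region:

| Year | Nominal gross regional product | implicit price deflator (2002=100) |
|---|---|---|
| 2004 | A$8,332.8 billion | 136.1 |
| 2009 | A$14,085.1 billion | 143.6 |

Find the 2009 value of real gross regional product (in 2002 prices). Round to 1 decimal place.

Real gross regional product = Nominal / (implicit price deflator/100) = 14085.1 / 1.436 = 9808.57.

A$9,808.6 billion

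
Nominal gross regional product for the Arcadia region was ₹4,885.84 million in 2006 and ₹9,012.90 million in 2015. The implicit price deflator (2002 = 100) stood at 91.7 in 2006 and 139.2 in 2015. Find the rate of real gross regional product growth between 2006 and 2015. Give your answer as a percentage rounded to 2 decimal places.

Deflate each year: 2006 → 4885.84/0.917 = 5328.07; 2015 → 9012.90/1.392 = 6474.78.
So real gross regional product changed by 6474.78/5328.07 − 1 = 0.2152, i.e. 21.52%.

21.52%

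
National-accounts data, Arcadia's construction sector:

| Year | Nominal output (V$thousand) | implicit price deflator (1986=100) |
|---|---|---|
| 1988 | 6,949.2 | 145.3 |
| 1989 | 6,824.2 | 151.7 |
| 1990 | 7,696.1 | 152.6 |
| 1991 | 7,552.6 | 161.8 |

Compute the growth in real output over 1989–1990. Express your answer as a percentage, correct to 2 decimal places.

12.11%

Real output 1989 = 6824.2/1.517 = 4498.48.
Real output 1990 = 7696.1/1.526 = 5043.32.
Change = 5043.32/4498.48 − 1 = 0.1211.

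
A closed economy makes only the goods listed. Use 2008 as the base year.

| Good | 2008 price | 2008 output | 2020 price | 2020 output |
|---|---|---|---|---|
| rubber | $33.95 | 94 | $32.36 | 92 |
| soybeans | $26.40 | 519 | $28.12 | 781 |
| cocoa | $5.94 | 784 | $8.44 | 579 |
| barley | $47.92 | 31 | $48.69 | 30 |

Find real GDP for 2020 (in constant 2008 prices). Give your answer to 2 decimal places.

Real GDP 2020 = Σ (p_2008 × q_2020) = 33.95·92 + 26.40·781 + 5.94·579 + 47.92·30 = 28618.66.

$28618.66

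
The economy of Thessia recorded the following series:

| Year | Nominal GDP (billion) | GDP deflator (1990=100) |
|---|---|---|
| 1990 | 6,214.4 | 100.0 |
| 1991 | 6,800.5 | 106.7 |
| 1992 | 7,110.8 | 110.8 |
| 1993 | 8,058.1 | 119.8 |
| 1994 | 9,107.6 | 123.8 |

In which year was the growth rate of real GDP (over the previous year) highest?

1994

1991: real = 6800.5/1.067 = 6373.48; growth vs 1990 (6214.40) = 2.56%.
1992: real = 7110.8/1.108 = 6417.69; growth vs 1991 (6373.48) = 0.69%.
1993: real = 8058.1/1.198 = 6726.29; growth vs 1992 (6417.69) = 4.81%.
1994: real = 9107.6/1.238 = 7356.70; growth vs 1993 (6726.29) = 9.37%.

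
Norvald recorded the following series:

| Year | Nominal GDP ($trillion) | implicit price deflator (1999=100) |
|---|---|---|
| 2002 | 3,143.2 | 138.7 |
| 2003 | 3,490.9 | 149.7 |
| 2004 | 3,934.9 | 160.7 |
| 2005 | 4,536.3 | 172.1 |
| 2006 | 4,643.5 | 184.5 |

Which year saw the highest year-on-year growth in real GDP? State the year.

2003: real = 3490.9/1.497 = 2331.93; growth vs 2002 (2266.19) = 2.90%.
2004: real = 3934.9/1.607 = 2448.60; growth vs 2003 (2331.93) = 5.00%.
2005: real = 4536.3/1.721 = 2635.85; growth vs 2004 (2448.60) = 7.65%.
2006: real = 4643.5/1.845 = 2516.80; growth vs 2005 (2635.85) = -4.52%.

2005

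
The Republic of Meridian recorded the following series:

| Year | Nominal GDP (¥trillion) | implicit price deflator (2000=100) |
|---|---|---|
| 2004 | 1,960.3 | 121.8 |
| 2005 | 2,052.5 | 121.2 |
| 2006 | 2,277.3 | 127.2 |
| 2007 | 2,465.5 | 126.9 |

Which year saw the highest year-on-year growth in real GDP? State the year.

2007

2005: real = 2052.5/1.212 = 1693.48; growth vs 2004 (1609.44) = 5.22%.
2006: real = 2277.3/1.272 = 1790.33; growth vs 2005 (1693.48) = 5.72%.
2007: real = 2465.5/1.269 = 1942.87; growth vs 2006 (1790.33) = 8.52%.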